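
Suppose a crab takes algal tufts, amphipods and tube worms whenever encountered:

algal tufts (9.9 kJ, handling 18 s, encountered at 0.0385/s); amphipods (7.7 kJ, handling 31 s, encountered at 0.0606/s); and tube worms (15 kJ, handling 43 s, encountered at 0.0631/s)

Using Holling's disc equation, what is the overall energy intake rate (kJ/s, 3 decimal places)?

0.285 kJ/s

R = Σλ_iE_i / (1 + Σλ_ih_i)
Numerator: 0.0385×9.9 + 0.0606×7.7 + 0.0631×15 = 1.794
Denominator: 1 + 0.0385×18 + 0.0606×31 + 0.0631×43 = 6.285
R = 1.794/6.285 = 0.2855 kJ/s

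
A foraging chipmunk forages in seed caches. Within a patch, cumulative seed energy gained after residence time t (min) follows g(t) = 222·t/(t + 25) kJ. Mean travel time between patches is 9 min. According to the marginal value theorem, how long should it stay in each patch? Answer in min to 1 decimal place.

15.0 min

Optimal t* satisfies g'(t*) = g(t*)/(T + t*).
g'(t) = 222·25/(t + 25)². Setting 222·25/(t+25)² = 222t/[(t+25)(9+t)] gives 25(9+t) = t(t+25), so t² = 25×9 = 225.
t* = √225 = 15 min.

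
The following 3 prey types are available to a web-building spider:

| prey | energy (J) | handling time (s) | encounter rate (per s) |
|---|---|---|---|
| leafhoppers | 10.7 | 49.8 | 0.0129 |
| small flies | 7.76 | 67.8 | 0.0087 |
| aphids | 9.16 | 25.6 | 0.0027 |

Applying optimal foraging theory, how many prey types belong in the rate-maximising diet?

3

E/h in descending order: aphids 0.358, leafhoppers 0.215, small flies 0.114 J/s. The optimal diet is the largest prefix of this list for which every included type satisfies E_i/h_i > R on the types above it.
Rate on top 1: 0.02313. leafhoppers: 0.215 > 0.02313 → include.
Rate on top 2: 0.0951. small flies: 0.114 > 0.0951 → include.
Optimal diet: aphids, leafhoppers, small flies — 3 of 3 types.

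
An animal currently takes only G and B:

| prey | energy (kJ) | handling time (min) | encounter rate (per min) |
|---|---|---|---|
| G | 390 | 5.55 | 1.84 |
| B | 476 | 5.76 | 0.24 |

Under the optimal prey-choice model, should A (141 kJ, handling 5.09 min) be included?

Intake rate on the current diet: R = (1.84×390 + 0.24×476) / (1 + 1.84×5.55 + 0.24×5.76) = 831.8/12.59 = 66.05 kJ/min.
A: E/h = 141/5.09 = 27.7 kJ/min.
27.7 < 66.05, so adding A would lower the average — exclude it.

No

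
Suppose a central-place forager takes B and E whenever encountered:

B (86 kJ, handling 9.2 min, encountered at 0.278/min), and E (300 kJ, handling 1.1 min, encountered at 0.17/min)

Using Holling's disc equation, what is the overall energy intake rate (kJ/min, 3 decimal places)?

R = Σλ_iE_i / (1 + Σλ_ih_i)
Numerator: 0.278×86 + 0.17×300 = 74.91
Denominator: 1 + 0.278×9.2 + 0.17×1.1 = 3.745
R = 74.91/3.745 = 20 kJ/min

20.004 kJ/min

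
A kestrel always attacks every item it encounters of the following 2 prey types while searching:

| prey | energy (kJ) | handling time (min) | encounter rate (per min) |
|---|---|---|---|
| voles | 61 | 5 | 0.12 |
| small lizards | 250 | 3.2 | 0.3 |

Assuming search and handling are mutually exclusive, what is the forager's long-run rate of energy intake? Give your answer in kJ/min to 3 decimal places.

32.156 kJ/min

R = Σλ_iE_i / (1 + Σλ_ih_i)
Numerator: 0.12×61 + 0.3×250 = 82.32
Denominator: 1 + 0.12×5 + 0.3×3.2 = 2.56
R = 82.32/2.56 = 32.16 kJ/min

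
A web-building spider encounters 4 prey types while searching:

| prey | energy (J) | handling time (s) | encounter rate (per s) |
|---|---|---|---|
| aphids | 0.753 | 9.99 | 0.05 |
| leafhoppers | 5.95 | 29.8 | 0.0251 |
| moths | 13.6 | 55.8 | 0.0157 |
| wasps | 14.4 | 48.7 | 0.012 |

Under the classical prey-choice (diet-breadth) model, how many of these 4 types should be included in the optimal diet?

3

Rank by E/h (J/s): wasps 0.296, moths 0.244, leafhoppers 0.2, aphids 0.0754. Include each in turn until the next type's E/h falls below the running intake rate.
Rate on top 1: 0.1091. moths: 0.244 > 0.1091 → include.
Rate on top 2: 0.157. leafhoppers: 0.2 > 0.157 → include.
Rate on top 3: 0.167. aphids: 0.0754 < 0.167 → exclude; stop.
Optimal diet: wasps, moths, leafhoppers — 3 of 4 types.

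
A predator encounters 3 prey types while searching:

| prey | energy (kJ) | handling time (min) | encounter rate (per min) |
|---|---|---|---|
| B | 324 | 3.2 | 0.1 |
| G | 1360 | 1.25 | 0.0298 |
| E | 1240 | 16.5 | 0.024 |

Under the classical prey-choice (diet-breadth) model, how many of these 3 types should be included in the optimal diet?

3

E/h in descending order: G 1.09e+03, B 101, E 75.2 kJ/min. The optimal diet is the largest prefix of this list for which every included type satisfies E_i/h_i > R on the types above it.
Rate on top 1: 39.07. B: 101 > 39.07 → include.
Rate on top 2: 53.73. E: 75.2 > 53.73 → include.
Optimal diet: G, B, E — 3 of 3 types.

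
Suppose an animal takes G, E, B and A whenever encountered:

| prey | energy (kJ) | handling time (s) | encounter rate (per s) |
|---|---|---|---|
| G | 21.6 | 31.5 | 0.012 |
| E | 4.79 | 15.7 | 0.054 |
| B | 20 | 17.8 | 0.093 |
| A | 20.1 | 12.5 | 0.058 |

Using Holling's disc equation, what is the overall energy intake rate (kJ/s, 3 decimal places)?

Energy encountered per unit search time: 0.012×21.6 + 0.054×4.79 + 0.093×20 + 0.058×20.1 = 3.544 kJ/s.
Handling time per unit search time: 0.012×31.5 + 0.054×15.7 + 0.093×17.8 + 0.058×12.5 = 3.606.
Rate = 3.544/(1 + 3.606) = 0.7693 kJ/s.

0.769 kJ/s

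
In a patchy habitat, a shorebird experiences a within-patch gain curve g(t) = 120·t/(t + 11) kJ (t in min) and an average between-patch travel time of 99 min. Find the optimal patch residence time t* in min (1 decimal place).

33.0 min

Optimal t* satisfies g'(t*) = g(t*)/(T + t*).
g'(t) = 120·11/(t + 11)². Setting 120·11/(t+11)² = 120t/[(t+11)(99+t)] gives 11(99+t) = t(t+11), so t² = 11×99 = 1089.
t* = √1089 = 33 min.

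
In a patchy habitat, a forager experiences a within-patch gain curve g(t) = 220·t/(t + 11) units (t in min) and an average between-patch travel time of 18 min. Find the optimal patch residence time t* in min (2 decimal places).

By the marginal value theorem, leave when the instantaneous gain rate g'(t) equals the habitat-wide average g(t)/(T + t).
g'(t) = 220·11/(t + 11)². Setting 220·11/(t+11)² = 220t/[(t+11)(18+t)] gives 11(18+t) = t(t+11), so t² = 11×18 = 198.
t* = √198 = 14.07 min.

14.07 min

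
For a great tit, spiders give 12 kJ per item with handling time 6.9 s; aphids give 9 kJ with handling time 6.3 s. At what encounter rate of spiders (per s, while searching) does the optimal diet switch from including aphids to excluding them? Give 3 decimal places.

Drop aphids once their profitability E₂/h₂ falls below the rate achievable on spiders alone: E₂/h₂ = λE₁/(1 + λh₁).
Solve for λ: λE₁h₂ = E₂(1 + λh₁) → λ(E₁h₂ − E₂h₁) = E₂ → λ = E₂/(E₁h₂ − E₂h₁).
λ = 9/(12×6.3 − 9×6.9) = 9/13.5 = 0.6667 per s.

0.667 per s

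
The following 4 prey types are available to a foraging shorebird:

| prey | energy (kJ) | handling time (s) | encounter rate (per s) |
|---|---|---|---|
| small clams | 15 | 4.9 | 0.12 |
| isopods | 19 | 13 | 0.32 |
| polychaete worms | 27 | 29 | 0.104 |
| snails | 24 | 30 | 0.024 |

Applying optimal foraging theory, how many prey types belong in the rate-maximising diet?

2

E/h in descending order: small clams 3.06, isopods 1.46, polychaete worms 0.931, snails 0.8 kJ/s. The optimal diet is the largest prefix of this list for which every included type satisfies E_i/h_i > R on the types above it.
Rate on top 1: 1.134. isopods: 1.46 > 1.134 → include.
Rate on top 2: 1.371. polychaete worms: 0.931 < 1.371 → exclude; stop.
Optimal diet: small clams, isopods — 2 of 4 types.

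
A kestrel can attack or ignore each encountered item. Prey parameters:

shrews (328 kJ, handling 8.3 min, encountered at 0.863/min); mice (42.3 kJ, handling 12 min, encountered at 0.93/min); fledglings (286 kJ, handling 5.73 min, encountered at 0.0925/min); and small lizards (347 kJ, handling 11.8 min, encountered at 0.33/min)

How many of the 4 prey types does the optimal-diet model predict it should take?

2

Rank by E/h (kJ/min): fledglings 49.9, shrews 39.5, small lizards 29.4, mice 3.52. Include each in turn until the next type's E/h falls below the running intake rate.
Rate on top 1: 17.29. shrews: 39.5 > 17.29 → include.
Rate on top 2: 35.61. small lizards: 29.4 < 35.61 → exclude; stop.
Optimal diet: fledglings, shrews — 2 of 4 types.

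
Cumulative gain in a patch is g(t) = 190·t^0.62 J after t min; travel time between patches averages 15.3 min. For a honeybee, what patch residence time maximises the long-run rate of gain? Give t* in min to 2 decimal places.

24.96 min

By the marginal value theorem, leave when the instantaneous gain rate g'(t) equals the habitat-wide average g(t)/(T + t).
g'(t) = 0.62·190·t^-0.38. Setting 0.62·190·t^-0.38 = 190·t^0.62/(15.3+t) gives 0.62(15.3+t) = t, so 0.38·t = 0.62×15.3.
t* = 0.62×15.3/0.38 = 24.96 min.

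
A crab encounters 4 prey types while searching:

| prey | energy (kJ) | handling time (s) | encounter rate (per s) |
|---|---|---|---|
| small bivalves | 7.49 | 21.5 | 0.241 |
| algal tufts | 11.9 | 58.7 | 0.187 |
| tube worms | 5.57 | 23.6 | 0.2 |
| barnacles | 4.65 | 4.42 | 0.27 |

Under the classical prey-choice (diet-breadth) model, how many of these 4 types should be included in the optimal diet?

1

Rank by E/h (kJ/s): barnacles 1.05, small bivalves 0.348, tube worms 0.236, algal tufts 0.203. Include each in turn until the next type's E/h falls below the running intake rate.
Rate on top 1: 0.5724. small bivalves: 0.348 < 0.5724 → exclude; stop.
Optimal diet: barnacles — 1 of 4 types.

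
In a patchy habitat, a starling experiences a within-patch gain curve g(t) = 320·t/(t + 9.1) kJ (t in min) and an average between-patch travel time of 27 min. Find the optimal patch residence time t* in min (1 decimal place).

15.7 min

By the marginal value theorem, leave when the instantaneous gain rate g'(t) equals the habitat-wide average g(t)/(T + t).
g'(t) = 320·9.1/(t + 9.1)². Setting 320·9.1/(t+9.1)² = 320t/[(t+9.1)(27+t)] gives 9.1(27+t) = t(t+9.1), so t² = 9.1×27 = 245.7.
t* = √245.7 = 15.67 min.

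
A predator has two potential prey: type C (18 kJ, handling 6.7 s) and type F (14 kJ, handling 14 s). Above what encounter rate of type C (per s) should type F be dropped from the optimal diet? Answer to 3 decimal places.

The zero-one rule: include type F iff E₂/h₂ > λE₁/(1+λh₁). Equality gives the switch point.
λE₁h₂ = E₂ + λE₂h₁ ⇒ λ = E₂/(E₁h₂ − E₂h₁) = 14/(252 − 93.8) = 0.0885 per s.

0.088 per s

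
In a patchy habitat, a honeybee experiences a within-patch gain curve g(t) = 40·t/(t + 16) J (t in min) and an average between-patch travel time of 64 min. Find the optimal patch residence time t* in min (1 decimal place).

By the marginal value theorem, leave when the instantaneous gain rate g'(t) equals the habitat-wide average g(t)/(T + t).
g'(t) = 40·16/(t + 16)². Setting 40·16/(t+16)² = 40t/[(t+16)(64+t)] gives 16(64+t) = t(t+16), so t² = 16×64 = 1024.
t* = √1024 = 32 min.

32.0 min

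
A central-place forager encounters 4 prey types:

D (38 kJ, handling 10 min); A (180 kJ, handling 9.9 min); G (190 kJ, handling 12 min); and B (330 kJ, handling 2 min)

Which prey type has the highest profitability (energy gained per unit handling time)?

In descending order of E/h:
B: 330/2 = 165 kJ/min
A: 180/9.9 = 18.2 kJ/min
G: 190/12 = 15.8 kJ/min
D: 38/10 = 3.8 kJ/min

B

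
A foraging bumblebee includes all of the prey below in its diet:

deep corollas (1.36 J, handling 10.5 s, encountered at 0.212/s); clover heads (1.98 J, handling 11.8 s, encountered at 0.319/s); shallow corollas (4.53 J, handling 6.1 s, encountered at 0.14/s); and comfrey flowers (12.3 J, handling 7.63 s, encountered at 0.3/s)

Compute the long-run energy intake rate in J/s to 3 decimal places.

Energy encountered per unit search time: 0.212×1.36 + 0.319×1.98 + 0.14×4.53 + 0.3×12.3 = 5.244 J/s.
Handling time per unit search time: 0.212×10.5 + 0.319×11.8 + 0.14×6.1 + 0.3×7.63 = 9.133.
Rate = 5.244/(1 + 9.133) = 0.5175 J/s.

0.518 J/s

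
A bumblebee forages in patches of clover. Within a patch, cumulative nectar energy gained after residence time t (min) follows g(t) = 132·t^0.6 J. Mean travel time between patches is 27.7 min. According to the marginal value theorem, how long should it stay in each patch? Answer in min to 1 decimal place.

Optimal t* satisfies g'(t*) = g(t*)/(T + t*).
g'(t) = 0.6·132·t^-0.4. Setting 0.6·132·t^-0.4 = 132·t^0.6/(27.7+t) gives 0.6(27.7+t) = t, so 0.40·t = 0.6×27.7.
t* = 0.6×27.7/0.40 = 41.55 min.

41.5 min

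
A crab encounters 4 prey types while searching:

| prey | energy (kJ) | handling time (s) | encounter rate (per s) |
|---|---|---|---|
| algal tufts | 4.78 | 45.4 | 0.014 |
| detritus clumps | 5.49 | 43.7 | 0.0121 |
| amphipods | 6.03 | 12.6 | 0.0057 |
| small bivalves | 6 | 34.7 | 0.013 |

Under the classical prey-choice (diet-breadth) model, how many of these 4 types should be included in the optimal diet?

4

Profitabilities (E/h, kJ/s): amphipods 0.479, small bivalves 0.173, detritus clumps 0.126, algal tufts 0.105. Add prey in this order while the next type's profitability exceeds the intake rate on those already taken.
Rate on top 1: 0.03207. small bivalves: 0.173 > 0.03207 → include.
Rate on top 2: 0.07379. detritus clumps: 0.126 > 0.07379 → include.
Rate on top 3: 0.08715. algal tufts: 0.105 > 0.08715 → include.
Optimal diet: amphipods, small bivalves, detritus clumps, algal tufts — 4 of 4 types.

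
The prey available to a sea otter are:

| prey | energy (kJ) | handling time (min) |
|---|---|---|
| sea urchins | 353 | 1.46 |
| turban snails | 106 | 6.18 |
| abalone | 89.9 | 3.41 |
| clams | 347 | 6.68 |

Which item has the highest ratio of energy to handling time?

sea urchins

In descending order of E/h:
sea urchins: 353/1.46 = 242 kJ/min
clams: 347/6.68 = 51.9 kJ/min
abalone: 89.9/3.41 = 26.4 kJ/min
turban snails: 106/6.18 = 17.2 kJ/min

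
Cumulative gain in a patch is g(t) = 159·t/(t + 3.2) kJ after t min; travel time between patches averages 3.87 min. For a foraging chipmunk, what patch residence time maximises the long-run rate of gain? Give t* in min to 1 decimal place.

Optimal t* satisfies g'(t*) = g(t*)/(T + t*).
g'(t) = 159·3.2/(t + 3.2)². Setting 159·3.2/(t+3.2)² = 159t/[(t+3.2)(3.87+t)] gives 3.2(3.87+t) = t(t+3.2), so t² = 3.2×3.87 = 12.38.
t* = √12.38 = 3.519 min.

3.5 min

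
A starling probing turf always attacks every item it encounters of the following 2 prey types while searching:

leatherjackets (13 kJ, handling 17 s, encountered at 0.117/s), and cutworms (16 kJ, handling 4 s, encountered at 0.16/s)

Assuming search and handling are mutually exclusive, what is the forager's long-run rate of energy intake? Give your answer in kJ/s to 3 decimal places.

R = Σλ_iE_i / (1 + Σλ_ih_i)
Numerator: 0.117×13 + 0.16×16 = 4.081
Denominator: 1 + 0.117×17 + 0.16×4 = 3.629
R = 4.081/3.629 = 1.125 kJ/s

1.125 kJ/s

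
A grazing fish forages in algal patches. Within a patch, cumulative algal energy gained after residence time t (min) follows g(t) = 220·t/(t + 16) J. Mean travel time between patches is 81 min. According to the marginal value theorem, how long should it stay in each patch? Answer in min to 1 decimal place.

36.0 min

By the marginal value theorem, leave when the instantaneous gain rate g'(t) equals the habitat-wide average g(t)/(T + t).
g'(t) = 220·16/(t + 16)². Setting 220·16/(t+16)² = 220t/[(t+16)(81+t)] gives 16(81+t) = t(t+16), so t² = 16×81 = 1296.
t* = √1296 = 36 min.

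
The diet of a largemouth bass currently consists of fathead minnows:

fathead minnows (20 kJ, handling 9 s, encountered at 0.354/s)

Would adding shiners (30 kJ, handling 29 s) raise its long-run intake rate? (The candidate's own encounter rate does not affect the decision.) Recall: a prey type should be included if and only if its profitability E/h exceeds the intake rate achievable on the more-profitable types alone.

Current rate: (0.354×20)/(1 + 0.354×9) = 1.691 kJ/s.
shiners: E/h = 30/29 = 1.034 kJ/s.
1.034 < 1.691, so adding shiners would lower the average — exclude it.

No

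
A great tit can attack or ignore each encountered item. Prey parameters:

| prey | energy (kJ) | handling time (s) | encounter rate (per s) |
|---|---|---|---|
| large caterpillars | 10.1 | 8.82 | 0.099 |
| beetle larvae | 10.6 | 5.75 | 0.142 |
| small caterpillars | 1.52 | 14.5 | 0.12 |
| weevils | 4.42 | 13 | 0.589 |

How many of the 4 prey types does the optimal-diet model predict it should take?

Rank by E/h (kJ/s): beetle larvae 1.84, large caterpillars 1.15, weevils 0.34, small caterpillars 0.105. Include each in turn until the next type's E/h falls below the running intake rate.
Rate on top 1: 0.8286. large caterpillars: 1.15 > 0.8286 → include.
Rate on top 2: 0.9314. weevils: 0.34 < 0.9314 → exclude; stop.
Optimal diet: beetle larvae, large caterpillars — 2 of 4 types.

2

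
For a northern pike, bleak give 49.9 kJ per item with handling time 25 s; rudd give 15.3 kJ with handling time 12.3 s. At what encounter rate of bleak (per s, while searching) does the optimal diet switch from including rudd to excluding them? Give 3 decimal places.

The zero-one rule: include rudd iff E₂/h₂ > λE₁/(1+λh₁). Equality gives the switch point.
λE₁h₂ = E₂ + λE₂h₁ ⇒ λ = E₂/(E₁h₂ − E₂h₁) = 15.3/(613.8 − 382.5) = 0.06616 per s.

0.066 per s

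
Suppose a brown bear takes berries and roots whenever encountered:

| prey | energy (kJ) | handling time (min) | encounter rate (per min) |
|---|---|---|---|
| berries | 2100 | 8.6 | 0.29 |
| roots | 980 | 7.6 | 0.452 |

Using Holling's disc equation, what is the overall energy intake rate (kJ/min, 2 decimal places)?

R = Σλ_iE_i / (1 + Σλ_ih_i)
Numerator: 0.29×2100 + 0.452×980 = 1052
Denominator: 1 + 0.29×8.6 + 0.452×7.6 = 6.929
R = 1052/6.929 = 151.8 kJ/min

151.82 kJ/min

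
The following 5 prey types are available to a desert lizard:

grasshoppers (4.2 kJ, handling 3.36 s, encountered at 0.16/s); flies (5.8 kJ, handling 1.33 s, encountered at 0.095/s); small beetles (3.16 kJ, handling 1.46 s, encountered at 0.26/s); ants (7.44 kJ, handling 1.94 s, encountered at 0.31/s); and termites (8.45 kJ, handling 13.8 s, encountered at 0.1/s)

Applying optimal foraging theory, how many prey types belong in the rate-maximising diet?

Profitabilities (E/h, kJ/s): flies 4.36, ants 3.84, small beetles 2.16, grasshoppers 1.25, termites 0.612. Add prey in this order while the next type's profitability exceeds the intake rate on those already taken.
Rate on top 1: 0.4892. ants: 3.84 > 0.4892 → include.
Rate on top 2: 1.654. small beetles: 2.16 > 1.654 → include.
Rate on top 3: 1.746. grasshoppers: 1.25 < 1.746 → exclude; stop.
Optimal diet: flies, ants, small beetles — 3 of 5 types.

3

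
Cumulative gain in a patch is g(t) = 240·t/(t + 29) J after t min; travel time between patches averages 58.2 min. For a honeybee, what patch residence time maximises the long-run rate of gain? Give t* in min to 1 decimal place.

Optimal t* satisfies g'(t*) = g(t*)/(T + t*).
g'(t) = 240·29/(t + 29)². Setting 240·29/(t+29)² = 240t/[(t+29)(58.2+t)] gives 29(58.2+t) = t(t+29), so t² = 29×58.2 = 1688.
t* = √1688 = 41.08 min.

41.1 min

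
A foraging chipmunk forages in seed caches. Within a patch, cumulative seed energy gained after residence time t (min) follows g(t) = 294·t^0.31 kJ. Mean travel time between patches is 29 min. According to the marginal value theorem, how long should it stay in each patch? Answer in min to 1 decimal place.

13.0 min

By the marginal value theorem, leave when the instantaneous gain rate g'(t) equals the habitat-wide average g(t)/(T + t).
g'(t) = 0.31·294·t^-0.69. Setting 0.31·294·t^-0.69 = 294·t^0.31/(29+t) gives 0.31(29+t) = t, so 0.69·t = 0.31×29.
t* = 0.31×29/0.69 = 13.03 min.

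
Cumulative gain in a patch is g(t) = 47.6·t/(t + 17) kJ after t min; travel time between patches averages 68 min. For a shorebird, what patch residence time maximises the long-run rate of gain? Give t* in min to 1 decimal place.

34.0 min

Maximise g(t)/(T+t): set derivative to zero → g'(t)(T+t) = g(t).
g'(t) = 47.6·17/(t + 17)². Setting 47.6·17/(t+17)² = 47.6t/[(t+17)(68+t)] gives 17(68+t) = t(t+17), so t² = 17×68 = 1156.
t* = √1156 = 34 min.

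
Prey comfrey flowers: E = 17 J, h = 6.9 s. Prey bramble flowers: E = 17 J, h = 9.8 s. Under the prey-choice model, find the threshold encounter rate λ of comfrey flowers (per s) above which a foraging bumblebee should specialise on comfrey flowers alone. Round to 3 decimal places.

Drop bramble flowers once their profitability E₂/h₂ falls below the rate achievable on comfrey flowers alone: E₂/h₂ = λE₁/(1 + λh₁).
Solve for λ: λE₁h₂ = E₂(1 + λh₁) → λ(E₁h₂ − E₂h₁) = E₂ → λ = E₂/(E₁h₂ − E₂h₁).
λ = 17/(17×9.8 − 17×6.9) = 17/49.3 = 0.3448 per s.

0.345 per s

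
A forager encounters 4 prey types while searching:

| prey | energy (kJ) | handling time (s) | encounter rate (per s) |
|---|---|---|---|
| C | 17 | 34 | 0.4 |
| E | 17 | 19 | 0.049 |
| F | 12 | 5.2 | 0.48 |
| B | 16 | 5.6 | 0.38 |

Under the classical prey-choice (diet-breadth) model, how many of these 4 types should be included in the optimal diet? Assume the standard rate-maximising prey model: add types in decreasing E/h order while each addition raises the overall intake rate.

E/h in descending order: B 2.86, F 2.31, E 0.895, C 0.5 kJ/s. The optimal diet is the largest prefix of this list for which every included type satisfies E_i/h_i > R on the types above it.
Rate on top 1: 1.944. F: 2.31 > 1.944 → include.
Rate on top 2: 2.105. E: 0.895 < 2.105 → exclude; stop.
Optimal diet: B, F — 2 of 4 types.

2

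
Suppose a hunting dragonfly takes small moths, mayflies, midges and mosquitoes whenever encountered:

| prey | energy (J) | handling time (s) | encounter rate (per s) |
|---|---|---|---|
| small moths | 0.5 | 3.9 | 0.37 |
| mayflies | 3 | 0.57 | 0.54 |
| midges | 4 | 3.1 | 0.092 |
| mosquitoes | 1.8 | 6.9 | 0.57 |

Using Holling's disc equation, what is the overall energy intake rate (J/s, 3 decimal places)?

0.459 J/s

R = (0.37×0.5 + 0.54×3 + 0.092×4 + 0.57×1.8) / (1 + 0.37×3.9 + 0.54×0.57 + 0.092×3.1 + 0.57×6.9) = 3.199/6.969 = 0.459 J/s.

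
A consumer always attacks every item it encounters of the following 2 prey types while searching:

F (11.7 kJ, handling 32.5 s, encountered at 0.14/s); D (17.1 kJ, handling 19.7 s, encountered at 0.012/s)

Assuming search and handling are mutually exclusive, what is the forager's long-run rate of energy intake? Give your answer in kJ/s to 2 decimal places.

Energy encountered per unit search time: 0.14×11.7 + 0.012×17.1 = 1.843 kJ/s.
Handling time per unit search time: 0.14×32.5 + 0.012×19.7 = 4.786.
Rate = 1.843/(1 + 4.786) = 0.3185 kJ/s.

0.32 kJ/s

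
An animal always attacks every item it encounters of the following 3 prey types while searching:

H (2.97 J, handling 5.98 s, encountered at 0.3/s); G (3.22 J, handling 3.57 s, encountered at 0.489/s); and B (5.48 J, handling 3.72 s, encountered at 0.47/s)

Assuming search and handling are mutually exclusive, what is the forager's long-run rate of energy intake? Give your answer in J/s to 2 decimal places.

R = (0.3×2.97 + 0.489×3.22 + 0.47×5.48) / (1 + 0.3×5.98 + 0.489×3.57 + 0.47×3.72) = 5.041/6.288 = 0.8017 J/s.

0.80 J/s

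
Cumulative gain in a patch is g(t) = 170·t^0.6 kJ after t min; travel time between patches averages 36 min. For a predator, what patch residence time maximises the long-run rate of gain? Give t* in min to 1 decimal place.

54.0 min

By the marginal value theorem, leave when the instantaneous gain rate g'(t) equals the habitat-wide average g(t)/(T + t).
g'(t) = 0.6·170·t^-0.4. Setting 0.6·170·t^-0.4 = 170·t^0.6/(36+t) gives 0.6(36+t) = t, so 0.40·t = 0.6×36.
t* = 0.6×36/0.40 = 54 min.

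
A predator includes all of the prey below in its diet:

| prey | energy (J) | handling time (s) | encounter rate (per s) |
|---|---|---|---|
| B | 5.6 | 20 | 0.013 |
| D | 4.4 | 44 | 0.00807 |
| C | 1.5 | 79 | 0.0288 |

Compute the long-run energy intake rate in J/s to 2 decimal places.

0.04 J/s

R = Σλ_iE_i / (1 + Σλ_ih_i)
Numerator: 0.013×5.6 + 0.00807×4.4 + 0.0288×1.5 = 0.1515
Denominator: 1 + 0.013×20 + 0.00807×44 + 0.0288×79 = 3.89
R = 0.1515/3.89 = 0.03895 J/s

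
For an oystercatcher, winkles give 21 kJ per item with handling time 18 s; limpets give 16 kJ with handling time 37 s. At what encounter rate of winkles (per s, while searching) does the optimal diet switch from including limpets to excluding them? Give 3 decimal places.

0.033 per s

Drop limpets once their profitability E₂/h₂ falls below the rate achievable on winkles alone: E₂/h₂ = λE₁/(1 + λh₁).
Solve for λ: λE₁h₂ = E₂(1 + λh₁) → λ(E₁h₂ − E₂h₁) = E₂ → λ = E₂/(E₁h₂ − E₂h₁).
λ = 16/(21×37 − 16×18) = 16/489 = 0.03272 per s.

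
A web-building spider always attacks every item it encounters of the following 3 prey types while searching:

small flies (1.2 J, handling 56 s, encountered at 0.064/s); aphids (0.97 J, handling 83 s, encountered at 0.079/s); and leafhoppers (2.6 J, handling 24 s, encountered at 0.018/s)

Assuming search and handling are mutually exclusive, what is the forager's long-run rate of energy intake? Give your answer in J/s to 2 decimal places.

0.02 J/s

R = (0.064×1.2 + 0.079×0.97 + 0.018×2.6) / (1 + 0.064×56 + 0.079×83 + 0.018×24) = 0.2002/11.57 = 0.0173 J/s.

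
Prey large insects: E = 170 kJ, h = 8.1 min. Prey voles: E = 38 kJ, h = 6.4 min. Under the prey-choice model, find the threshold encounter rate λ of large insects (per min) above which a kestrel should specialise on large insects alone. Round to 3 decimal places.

0.049 per min

The zero-one rule: include voles iff E₂/h₂ > λE₁/(1+λh₁). Equality gives the switch point.
λE₁h₂ = E₂ + λE₂h₁ ⇒ λ = E₂/(E₁h₂ − E₂h₁) = 38/(1088 − 307.8) = 0.04871 per min.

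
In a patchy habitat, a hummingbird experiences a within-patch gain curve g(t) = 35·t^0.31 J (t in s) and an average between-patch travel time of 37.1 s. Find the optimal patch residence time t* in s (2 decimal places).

16.67 s

Maximise g(t)/(T+t): set derivative to zero → g'(t)(T+t) = g(t).
g'(t) = 0.31·35·t^-0.69. Setting 0.31·35·t^-0.69 = 35·t^0.31/(37.1+t) gives 0.31(37.1+t) = t, so 0.69·t = 0.31×37.1.
t* = 0.31×37.1/0.69 = 16.67 s.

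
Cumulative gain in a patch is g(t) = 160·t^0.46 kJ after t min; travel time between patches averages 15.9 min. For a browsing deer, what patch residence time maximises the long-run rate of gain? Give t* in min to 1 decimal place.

13.5 min

Maximise g(t)/(T+t): set derivative to zero → g'(t)(T+t) = g(t).
g'(t) = 0.46·160·t^-0.54. Setting 0.46·160·t^-0.54 = 160·t^0.46/(15.9+t) gives 0.46(15.9+t) = t, so 0.54·t = 0.46×15.9.
t* = 0.46×15.9/0.54 = 13.54 min.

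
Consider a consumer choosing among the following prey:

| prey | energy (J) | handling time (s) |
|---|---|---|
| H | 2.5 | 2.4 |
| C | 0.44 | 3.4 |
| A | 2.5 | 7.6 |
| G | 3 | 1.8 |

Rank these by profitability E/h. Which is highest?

Profitability E/h (J/s): H = 2.5/2.4 = 1.04, C = 0.44/3.4 = 0.129, A = 2.5/7.6 = 0.329, G = 3/1.8 = 1.67.
Ranked: G > H > A > C.

G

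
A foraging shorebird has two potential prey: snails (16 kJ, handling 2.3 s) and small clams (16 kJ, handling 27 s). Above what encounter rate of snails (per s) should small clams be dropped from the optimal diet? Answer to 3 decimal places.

0.040 per s

The zero-one rule: include small clams iff E₂/h₂ > λE₁/(1+λh₁). Equality gives the switch point.
λE₁h₂ = E₂ + λE₂h₁ ⇒ λ = E₂/(E₁h₂ − E₂h₁) = 16/(432 − 36.8) = 0.04049 per s.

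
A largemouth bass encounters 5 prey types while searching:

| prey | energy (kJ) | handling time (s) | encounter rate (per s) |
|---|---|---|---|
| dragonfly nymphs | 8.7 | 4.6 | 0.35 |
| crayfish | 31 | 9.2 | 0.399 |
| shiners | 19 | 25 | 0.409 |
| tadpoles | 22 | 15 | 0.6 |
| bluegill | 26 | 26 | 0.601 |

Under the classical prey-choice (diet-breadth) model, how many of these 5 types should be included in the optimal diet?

Rank by E/h (kJ/s): crayfish 3.37, dragonfly nymphs 1.89, tadpoles 1.47, bluegill 1, shiners 0.76. Include each in turn until the next type's E/h falls below the running intake rate.
Rate on top 1: 2.648. dragonfly nymphs: 1.89 < 2.648 → exclude; stop.
Optimal diet: crayfish — 1 of 5 types.

1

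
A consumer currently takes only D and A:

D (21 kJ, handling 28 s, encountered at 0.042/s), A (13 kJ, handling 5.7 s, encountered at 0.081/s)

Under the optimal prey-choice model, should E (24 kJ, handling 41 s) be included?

On D and A alone, R = ΣλE/(1+Σλh) = 1.935/2.638 = 0.7336 kJ/s.
E: E/h = 24/41 = 0.5854 kJ/s.
Since 0.5854 < R, time spent handling E is better spent searching.

No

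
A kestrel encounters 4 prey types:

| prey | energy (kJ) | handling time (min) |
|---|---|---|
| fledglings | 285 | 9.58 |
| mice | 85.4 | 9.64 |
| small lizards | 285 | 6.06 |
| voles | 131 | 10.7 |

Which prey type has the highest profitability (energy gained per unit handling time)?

small lizards

In descending order of E/h:
small lizards: 285/6.06 = 47 kJ/min
fledglings: 285/9.58 = 29.7 kJ/min
voles: 131/10.7 = 12.2 kJ/min
mice: 85.4/9.64 = 8.86 kJ/min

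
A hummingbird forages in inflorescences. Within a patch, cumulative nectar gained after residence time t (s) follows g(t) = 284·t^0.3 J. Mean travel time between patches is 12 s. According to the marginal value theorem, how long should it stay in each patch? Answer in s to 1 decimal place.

5.1 s

Optimal t* satisfies g'(t*) = g(t*)/(T + t*).
g'(t) = 0.3·284·t^-0.7. Setting 0.3·284·t^-0.7 = 284·t^0.3/(12+t) gives 0.3(12+t) = t, so 0.70·t = 0.3×12.
t* = 0.3×12/0.70 = 5.143 s.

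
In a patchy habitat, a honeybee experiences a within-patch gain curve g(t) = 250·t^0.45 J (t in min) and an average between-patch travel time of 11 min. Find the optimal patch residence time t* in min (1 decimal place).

9.0 min

Maximise g(t)/(T+t): set derivative to zero → g'(t)(T+t) = g(t).
g'(t) = 0.45·250·t^-0.55. Setting 0.45·250·t^-0.55 = 250·t^0.45/(11+t) gives 0.45(11+t) = t, so 0.55·t = 0.45×11.
t* = 0.45×11/0.55 = 9 min.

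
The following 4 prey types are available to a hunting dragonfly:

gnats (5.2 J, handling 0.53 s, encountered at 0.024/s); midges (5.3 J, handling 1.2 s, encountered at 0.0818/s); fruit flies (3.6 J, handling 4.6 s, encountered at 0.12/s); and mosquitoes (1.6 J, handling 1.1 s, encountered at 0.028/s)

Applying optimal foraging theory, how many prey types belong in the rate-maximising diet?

Rank by E/h (J/s): gnats 9.81, midges 4.42, mosquitoes 1.45, fruit flies 0.783. Include each in turn until the next type's E/h falls below the running intake rate.
Rate on top 1: 0.1232. midges: 4.42 > 0.1232 → include.
Rate on top 2: 0.5026. mosquitoes: 1.45 > 0.5026 → include.
Rate on top 3: 0.5283. fruit flies: 0.783 > 0.5283 → include.
Optimal diet: gnats, midges, mosquitoes, fruit flies — 4 of 4 types.

4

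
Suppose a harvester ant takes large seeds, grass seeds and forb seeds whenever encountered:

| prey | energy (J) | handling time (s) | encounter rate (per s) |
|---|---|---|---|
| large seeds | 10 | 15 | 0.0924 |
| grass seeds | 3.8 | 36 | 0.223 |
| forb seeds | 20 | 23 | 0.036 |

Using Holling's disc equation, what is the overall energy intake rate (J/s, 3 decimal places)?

0.222 J/s

Energy encountered per unit search time: 0.0924×10 + 0.223×3.8 + 0.036×20 = 2.491 J/s.
Handling time per unit search time: 0.0924×15 + 0.223×36 + 0.036×23 = 10.24.
Rate = 2.491/(1 + 10.24) = 0.2216 J/s.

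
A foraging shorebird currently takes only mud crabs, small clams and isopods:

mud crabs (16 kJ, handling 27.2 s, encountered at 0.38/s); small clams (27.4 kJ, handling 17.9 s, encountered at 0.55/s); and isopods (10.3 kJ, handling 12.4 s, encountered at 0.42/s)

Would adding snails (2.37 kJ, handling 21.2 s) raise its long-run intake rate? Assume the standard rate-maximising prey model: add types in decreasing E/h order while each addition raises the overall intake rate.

Intake rate on the current diet: R = (0.38×16 + 0.55×27.4 + 0.42×10.3) / (1 + 0.38×27.2 + 0.55×17.9 + 0.42×12.4) = 25.48/26.39 = 0.9654 kJ/s.
snails: E/h = 2.37/21.2 = 0.1118 kJ/s.
0.1118 < 0.9654, so adding snails would lower the average — exclude it.

No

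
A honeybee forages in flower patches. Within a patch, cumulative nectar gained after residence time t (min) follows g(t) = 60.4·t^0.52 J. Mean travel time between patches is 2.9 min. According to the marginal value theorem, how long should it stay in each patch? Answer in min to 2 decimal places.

Optimal t* satisfies g'(t*) = g(t*)/(T + t*).
g'(t) = 0.52·60.4·t^-0.48. Setting 0.52·60.4·t^-0.48 = 60.4·t^0.52/(2.9+t) gives 0.52(2.9+t) = t, so 0.48·t = 0.52×2.9.
t* = 0.52×2.9/0.48 = 3.142 min.

3.14 min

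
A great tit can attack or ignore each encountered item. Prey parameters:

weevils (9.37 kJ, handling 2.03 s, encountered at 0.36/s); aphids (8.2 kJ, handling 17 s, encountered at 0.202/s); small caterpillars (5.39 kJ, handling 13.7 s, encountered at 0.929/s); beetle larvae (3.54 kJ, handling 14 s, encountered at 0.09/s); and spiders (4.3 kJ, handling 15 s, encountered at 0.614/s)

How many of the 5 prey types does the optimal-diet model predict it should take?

1

Profitabilities (E/h, kJ/s): weevils 4.62, aphids 0.482, small caterpillars 0.393, spiders 0.287, beetle larvae 0.253. Add prey in this order while the next type's profitability exceeds the intake rate on those already taken.
Rate on top 1: 1.949. aphids: 0.482 < 1.949 → exclude; stop.
Optimal diet: weevils — 1 of 5 types.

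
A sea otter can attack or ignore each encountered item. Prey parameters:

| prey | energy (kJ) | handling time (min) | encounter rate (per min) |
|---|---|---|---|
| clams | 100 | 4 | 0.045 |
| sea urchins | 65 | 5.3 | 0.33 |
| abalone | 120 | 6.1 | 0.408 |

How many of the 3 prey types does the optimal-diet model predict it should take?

E/h in descending order: clams 25, abalone 19.7, sea urchins 12.3 kJ/min. The optimal diet is the largest prefix of this list for which every included type satisfies E_i/h_i > R on the types above it.
Rate on top 1: 3.814. abalone: 19.7 > 3.814 → include.
Rate on top 2: 14.57. sea urchins: 12.3 < 14.57 → exclude; stop.
Optimal diet: clams, abalone — 2 of 3 types.

2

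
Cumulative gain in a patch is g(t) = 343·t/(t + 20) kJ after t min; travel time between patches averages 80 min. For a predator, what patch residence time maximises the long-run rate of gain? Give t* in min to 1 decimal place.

Optimal t* satisfies g'(t*) = g(t*)/(T + t*).
g'(t) = 343·20/(t + 20)². Setting 343·20/(t+20)² = 343t/[(t+20)(80+t)] gives 20(80+t) = t(t+20), so t² = 20×80 = 1600.
t* = √1600 = 40 min.

40.0 min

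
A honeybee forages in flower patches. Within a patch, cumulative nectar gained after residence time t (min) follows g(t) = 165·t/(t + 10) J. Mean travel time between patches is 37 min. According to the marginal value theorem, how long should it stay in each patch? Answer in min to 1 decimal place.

19.2 min

Optimal t* satisfies g'(t*) = g(t*)/(T + t*).
g'(t) = 165·10/(t + 10)². Setting 165·10/(t+10)² = 165t/[(t+10)(37+t)] gives 10(37+t) = t(t+10), so t² = 10×37 = 370.
t* = √370 = 19.24 min.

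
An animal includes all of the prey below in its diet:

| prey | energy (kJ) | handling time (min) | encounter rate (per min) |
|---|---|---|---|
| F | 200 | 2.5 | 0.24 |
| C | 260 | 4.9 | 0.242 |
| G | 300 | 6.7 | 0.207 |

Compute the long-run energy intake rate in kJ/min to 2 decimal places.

R = (0.24×200 + 0.242×260 + 0.207×300) / (1 + 0.24×2.5 + 0.242×4.9 + 0.207×6.7) = 173/4.173 = 41.46 kJ/min.

41.46 kJ/min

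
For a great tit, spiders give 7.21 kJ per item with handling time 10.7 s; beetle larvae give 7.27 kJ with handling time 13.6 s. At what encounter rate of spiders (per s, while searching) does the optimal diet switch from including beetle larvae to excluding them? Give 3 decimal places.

At the threshold, the rate on spiders alone equals the profitability of beetle larvae: λ·7.21/(1 + λ·10.7) = 7.27/13.6 = 0.5346.
Rearranging, λ(7.21 − 0.5346×10.7) = 0.5346, so λ = 0.5346/1.49 = 0.3587 per s.

0.359 per s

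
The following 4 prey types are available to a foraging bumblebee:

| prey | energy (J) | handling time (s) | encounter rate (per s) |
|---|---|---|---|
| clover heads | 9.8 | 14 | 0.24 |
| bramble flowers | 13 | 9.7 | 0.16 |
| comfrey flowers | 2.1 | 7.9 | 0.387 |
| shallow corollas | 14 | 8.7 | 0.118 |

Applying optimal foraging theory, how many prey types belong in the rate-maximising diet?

2

E/h in descending order: shallow corollas 1.61, bramble flowers 1.34, clover heads 0.7, comfrey flowers 0.266 J/s. The optimal diet is the largest prefix of this list for which every included type satisfies E_i/h_i > R on the types above it.
Rate on top 1: 0.8152. bramble flowers: 1.34 > 0.8152 → include.
Rate on top 2: 1.043. clover heads: 0.7 < 1.043 → exclude; stop.
Optimal diet: shallow corollas, bramble flowers — 2 of 4 types.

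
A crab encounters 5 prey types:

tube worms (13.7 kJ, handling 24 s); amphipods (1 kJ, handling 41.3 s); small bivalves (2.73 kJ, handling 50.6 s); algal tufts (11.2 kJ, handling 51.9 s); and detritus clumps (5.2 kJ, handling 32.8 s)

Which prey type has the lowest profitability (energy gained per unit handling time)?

amphipods

Profitability E/h (kJ/s): tube worms = 13.7/24 = 0.571, amphipods = 1/41.3 = 0.0242, small bivalves = 2.73/50.6 = 0.054, algal tufts = 11.2/51.9 = 0.216, detritus clumps = 5.2/32.8 = 0.159.
Ranked: tube worms > algal tufts > detritus clumps > small bivalves > amphipods.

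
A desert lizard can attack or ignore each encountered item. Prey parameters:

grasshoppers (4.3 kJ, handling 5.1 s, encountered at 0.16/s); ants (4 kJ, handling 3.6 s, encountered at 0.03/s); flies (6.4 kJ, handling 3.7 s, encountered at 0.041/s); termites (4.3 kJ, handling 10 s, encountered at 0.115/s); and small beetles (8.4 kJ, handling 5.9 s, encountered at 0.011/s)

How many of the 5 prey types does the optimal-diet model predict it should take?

4

E/h in descending order: flies 1.73, small beetles 1.42, ants 1.11, grasshoppers 0.843, termites 0.43 kJ/s. The optimal diet is the largest prefix of this list for which every included type satisfies E_i/h_i > R on the types above it.
Rate on top 1: 0.2278. small beetles: 1.42 > 0.2278 → include.
Rate on top 2: 0.2916. ants: 1.11 > 0.2916 → include.
Rate on top 3: 0.3584. grasshoppers: 0.843 > 0.3584 → include.
Rate on top 4: 0.5432. termites: 0.43 < 0.5432 → exclude; stop.
Optimal diet: flies, small beetles, ants, grasshoppers — 4 of 5 types.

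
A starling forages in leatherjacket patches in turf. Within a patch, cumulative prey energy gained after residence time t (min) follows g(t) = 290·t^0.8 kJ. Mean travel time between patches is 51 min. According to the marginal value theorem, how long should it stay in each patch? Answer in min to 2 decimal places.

Optimal t* satisfies g'(t*) = g(t*)/(T + t*).
g'(t) = 0.8·290·t^-0.2. Setting 0.8·290·t^-0.2 = 290·t^0.8/(51+t) gives 0.8(51+t) = t, so 0.20·t = 0.8×51.
t* = 0.8×51/0.20 = 204 min.

204.00 min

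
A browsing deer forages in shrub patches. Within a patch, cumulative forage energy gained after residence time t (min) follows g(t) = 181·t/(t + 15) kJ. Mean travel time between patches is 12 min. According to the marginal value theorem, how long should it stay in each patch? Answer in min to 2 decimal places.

13.42 min

Maximise g(t)/(T+t): set derivative to zero → g'(t)(T+t) = g(t).
g'(t) = 181·15/(t + 15)². Setting 181·15/(t+15)² = 181t/[(t+15)(12+t)] gives 15(12+t) = t(t+15), so t² = 15×12 = 180.
t* = √180 = 13.42 min.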